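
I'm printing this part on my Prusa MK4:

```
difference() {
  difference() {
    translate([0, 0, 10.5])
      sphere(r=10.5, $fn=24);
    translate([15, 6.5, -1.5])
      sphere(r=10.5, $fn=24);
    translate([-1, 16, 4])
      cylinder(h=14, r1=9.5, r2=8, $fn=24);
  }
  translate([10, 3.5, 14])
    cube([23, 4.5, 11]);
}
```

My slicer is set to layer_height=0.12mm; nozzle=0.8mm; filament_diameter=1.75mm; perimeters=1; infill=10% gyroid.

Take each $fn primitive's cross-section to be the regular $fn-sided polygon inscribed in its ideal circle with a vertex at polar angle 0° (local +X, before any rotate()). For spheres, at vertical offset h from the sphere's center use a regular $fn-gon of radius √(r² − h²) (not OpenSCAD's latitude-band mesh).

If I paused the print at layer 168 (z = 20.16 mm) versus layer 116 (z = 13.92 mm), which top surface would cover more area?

layer 116 (z = 13.92 mm)

Layer 168 (z = 20.16): the r=10.5 sphere contributes a regular 24-gon of circumradius √(10.5²−9.66²) = 4.115 (area = (24/2)·4.115²·sin(360°/24) = 52.60 mm²); the sphere at (15, 6.5) is absent (|z−center|=21.660 > r=10.5); the cone at (-1, 16) is absent (z outside [4, 18]); After the difference (first − rest): none of the subtracted shapes is present at this height, so the r=10.5 sphere is unchanged — area = 52.60 mm²; the cube at (10, 3.5) is present — its section is the full 23×4.5 rectangle (area 103.50 mm²); After the difference (first − rest): starting from that combined region (52.60 mm²), the 23×4.5 cube at (10, 3.5) misses the remaining region (no effect) — area = 52.60 mm². So its area = 52.60 mm². Layer 116 (z = 13.92): the r=10.5 sphere contributes a regular 24-gon of circumradius √(10.5²−3.42²) = 9.927 (area = (24/2)·9.927²·sin(360°/24) = 306.09 mm²); the sphere at (15, 6.5) does not reach this height (|z−center|=15.420 > r=10.5); the cone at (-1, 16): at t=0.709 of its height the radius interpolates to r₁+(r₂−r₁)t = 8.437, giving a regular 24-gon of that circumradius (area = (24/2)·8.437²·sin(360°/24) = 221.09 mm²); Subtracting the remaining from the first: starting from the r=10.5 sphere (306.09 mm²), the cone at (-1, 16) partially overlaps it — only the 13.10 mm² overlap (of its 221.09 mm²) is removed, clipping the outline — area = 292.99 mm²; the cube at (10, 3.5) is absent (z outside [14, 25]); Taking the first minus the rest: none of the subtracted shapes is present at this height, so the result so far is unchanged — area = 292.99 mm². So its area = 292.99 mm². Layer 116 is larger (292.99 vs 52.60 mm²).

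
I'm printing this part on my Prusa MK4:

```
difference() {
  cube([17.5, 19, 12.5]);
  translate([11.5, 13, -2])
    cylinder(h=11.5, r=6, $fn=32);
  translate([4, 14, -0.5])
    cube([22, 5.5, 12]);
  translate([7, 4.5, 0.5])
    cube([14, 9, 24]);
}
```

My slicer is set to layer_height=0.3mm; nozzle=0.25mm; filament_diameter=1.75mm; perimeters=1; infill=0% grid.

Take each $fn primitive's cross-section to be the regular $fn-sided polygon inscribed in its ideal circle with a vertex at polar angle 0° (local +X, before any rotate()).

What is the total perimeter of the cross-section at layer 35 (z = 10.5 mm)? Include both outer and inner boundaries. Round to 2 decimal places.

At z = 10.5 mm: the 17.5×19 cube contributes its full rectangle (perimeter 73.00 mm); the cylinder at (11.5, 13) is not intersected at this z (z outside [-2, 9.5]); the cube at (4, 14) (footprint 22×5.5) is included at this height (perimeter 55.00 mm); the 14×9 cube at (7, 4.5) contributes its full rectangle (perimeter 46.00 mm); Subtracting the remaining from the first: starting from the 17.5×19 cube, the 22×5.5 cube at (4, 14) partially overlaps it — only the 67.50 mm² overlap (of its 121.00 mm²) is removed, clipping the outline; the 14×9 cube at (7, 4.5) partially overlaps it — only the 94.50 mm² overlap (of its 126.00 mm²) is removed, clipping the outline — boundary = 94.00 mm. Overall, the cross-section is a single solid region. Total boundary length (outer) = 94.00 mm.

94.00 mm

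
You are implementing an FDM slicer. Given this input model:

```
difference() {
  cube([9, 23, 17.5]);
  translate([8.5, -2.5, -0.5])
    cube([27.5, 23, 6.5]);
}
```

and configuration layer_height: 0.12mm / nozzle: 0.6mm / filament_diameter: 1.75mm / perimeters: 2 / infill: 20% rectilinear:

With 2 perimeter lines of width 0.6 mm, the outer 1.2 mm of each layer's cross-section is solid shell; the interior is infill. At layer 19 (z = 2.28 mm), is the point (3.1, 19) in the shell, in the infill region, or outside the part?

infill

At z = 2.28 mm: the 9×23 cube contributes its full rectangle; the 27.5×23 cube at (8.5, -2.5) contributes its full rectangle; Subtracting the remaining from the first: starting from the 9×23 cube, the 27.5×23 cube at (8.5, -2.5) partially overlaps it — only the 10.25 mm² overlap (of its 632.50 mm²) is removed, clipping the outline — 1 connected region. Overall, the cross-section is a single solid region. The nearest boundary edge runs (0.00, 0.00)→(0.00, 23.00); distance from the point to it = 3.10 mm. The point is inside the cross-section and 3.10 mm from the nearest boundary — more than the 1.2 mm shell width (2 × 0.6), so it's in the infill interior.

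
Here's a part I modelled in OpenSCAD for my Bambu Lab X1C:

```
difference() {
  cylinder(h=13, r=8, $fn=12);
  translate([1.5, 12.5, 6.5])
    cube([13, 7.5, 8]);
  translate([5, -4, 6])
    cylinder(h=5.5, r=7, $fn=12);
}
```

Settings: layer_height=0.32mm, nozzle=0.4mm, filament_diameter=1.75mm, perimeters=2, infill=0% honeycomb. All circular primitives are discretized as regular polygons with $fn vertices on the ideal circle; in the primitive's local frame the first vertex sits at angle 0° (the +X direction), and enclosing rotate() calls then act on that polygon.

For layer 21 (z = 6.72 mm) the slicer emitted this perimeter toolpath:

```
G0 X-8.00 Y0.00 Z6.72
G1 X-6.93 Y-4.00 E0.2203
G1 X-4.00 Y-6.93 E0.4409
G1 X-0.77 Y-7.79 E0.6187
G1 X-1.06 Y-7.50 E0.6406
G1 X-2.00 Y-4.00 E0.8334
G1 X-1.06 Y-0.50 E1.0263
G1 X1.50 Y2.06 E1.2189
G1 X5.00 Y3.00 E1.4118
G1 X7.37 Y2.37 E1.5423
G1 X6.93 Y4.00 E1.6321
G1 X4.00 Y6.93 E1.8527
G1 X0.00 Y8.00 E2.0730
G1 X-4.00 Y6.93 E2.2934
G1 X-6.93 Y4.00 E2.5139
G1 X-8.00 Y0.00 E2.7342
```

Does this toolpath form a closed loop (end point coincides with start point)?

Start point (G0): (-8.00, 0.00). End point (last G1): the path returns to the start — closed.

yes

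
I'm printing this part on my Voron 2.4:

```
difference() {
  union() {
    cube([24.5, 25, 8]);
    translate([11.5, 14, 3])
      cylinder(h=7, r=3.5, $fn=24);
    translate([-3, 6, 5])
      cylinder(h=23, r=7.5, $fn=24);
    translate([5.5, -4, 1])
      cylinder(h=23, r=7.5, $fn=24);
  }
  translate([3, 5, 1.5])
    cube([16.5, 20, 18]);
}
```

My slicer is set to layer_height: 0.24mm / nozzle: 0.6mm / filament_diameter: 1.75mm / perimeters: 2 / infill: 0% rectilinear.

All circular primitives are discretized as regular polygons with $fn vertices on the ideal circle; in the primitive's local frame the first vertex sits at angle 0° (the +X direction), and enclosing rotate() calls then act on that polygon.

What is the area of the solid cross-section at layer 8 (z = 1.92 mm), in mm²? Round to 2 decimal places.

426.95 mm²

At z = 1.92 mm: the cube is present — its section is the full 24.5×25 rectangle (area 612.50 mm²); the cylinder at (11.5, 14) is absent (z outside [3, 10]); the cylinder at (-3, 6) is absent (z outside [5, 28]); the r=7.5 cylinder at (5.5, -4) contributes a regular 24-gon of circumradius 7.5 (area = (24/2)·7.500²·sin(360°/24) = 174.70 mm²); Taking the union: the regions partially overlap — summed areas 787.20 mm² minus the doubly-counted overlap 30.26 mm² gives 756.95 mm² — area = 756.95 mm²; the cube at (3, 5) is present — its section is the full 16.5×20 rectangle (area 330.00 mm²); Subtracting the remaining from the first: starting from that combined region (756.95 mm²), the 16.5×20 cube at (3, 5) lies inside it touching the edge (removes its full 330.00 mm²) — area = 426.95 mm². Overall, the cross-section is a single solid region. Net area = 426.95 mm².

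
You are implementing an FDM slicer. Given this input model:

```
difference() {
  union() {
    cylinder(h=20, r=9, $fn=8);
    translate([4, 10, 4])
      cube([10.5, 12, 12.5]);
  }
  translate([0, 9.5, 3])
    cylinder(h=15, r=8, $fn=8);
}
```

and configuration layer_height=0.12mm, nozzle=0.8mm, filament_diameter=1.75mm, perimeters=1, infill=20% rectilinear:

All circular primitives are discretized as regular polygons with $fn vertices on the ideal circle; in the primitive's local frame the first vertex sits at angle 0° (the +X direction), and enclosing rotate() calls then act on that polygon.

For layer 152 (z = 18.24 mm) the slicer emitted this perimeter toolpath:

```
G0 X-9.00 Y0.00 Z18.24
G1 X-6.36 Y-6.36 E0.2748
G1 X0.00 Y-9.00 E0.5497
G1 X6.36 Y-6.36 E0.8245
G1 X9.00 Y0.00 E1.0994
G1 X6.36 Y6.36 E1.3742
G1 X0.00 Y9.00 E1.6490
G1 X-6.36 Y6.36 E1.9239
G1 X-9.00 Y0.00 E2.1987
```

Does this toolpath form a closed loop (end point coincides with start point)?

yes

Start point (G0): (-9.00, 0.00). End point (last G1): the path returns to the start — closed.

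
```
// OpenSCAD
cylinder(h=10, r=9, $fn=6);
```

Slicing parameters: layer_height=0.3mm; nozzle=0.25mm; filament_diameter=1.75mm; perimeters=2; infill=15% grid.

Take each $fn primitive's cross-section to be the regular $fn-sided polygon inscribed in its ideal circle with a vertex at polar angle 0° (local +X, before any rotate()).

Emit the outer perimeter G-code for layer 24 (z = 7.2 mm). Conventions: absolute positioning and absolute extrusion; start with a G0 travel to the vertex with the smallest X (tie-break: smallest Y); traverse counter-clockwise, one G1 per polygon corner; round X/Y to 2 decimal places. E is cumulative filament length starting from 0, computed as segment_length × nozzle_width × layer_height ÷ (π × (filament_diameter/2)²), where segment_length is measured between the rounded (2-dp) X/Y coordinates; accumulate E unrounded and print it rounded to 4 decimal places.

G0 X-9.00 Y0.00 Z7.20
G1 X-4.50 Y-7.79 E0.2805
G1 X4.50 Y-7.79 E0.5612
G1 X9.00 Y0.00 E0.8417
G1 X4.50 Y7.79 E1.1222
G1 X-4.50 Y7.79 E1.4028
G1 X-9.00 Y0.00 E1.6833

At z = 7.2 mm: the cylinder: section is a regular 6-gon, circumradius r=9. The outline is a single polygon with 6 vertices. Extrusion per mm of travel: 0.25 × 0.3 / (π × 0.875²) = 0.031181. Accumulating E over each segment gives final E = 1.6833.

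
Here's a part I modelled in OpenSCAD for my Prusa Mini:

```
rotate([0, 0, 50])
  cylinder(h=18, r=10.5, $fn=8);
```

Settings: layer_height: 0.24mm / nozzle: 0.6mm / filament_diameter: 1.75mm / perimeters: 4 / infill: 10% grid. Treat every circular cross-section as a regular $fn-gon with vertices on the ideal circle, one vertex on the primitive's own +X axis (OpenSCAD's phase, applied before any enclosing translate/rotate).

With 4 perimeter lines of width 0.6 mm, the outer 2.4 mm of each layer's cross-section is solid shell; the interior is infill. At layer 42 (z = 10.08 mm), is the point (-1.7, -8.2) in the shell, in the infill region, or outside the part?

At z = 10.08 mm: the r=10.5 cylinder contributes a regular 8-gon of circumradius 10.5; (rotated 50° about Z; rotation is an isometry so areas/perimeters/island counts are preserved). Overall, the cross-section is a single solid region. Undo the 50° rotation: the query point maps to (-7.374, -3.969) in the un-rotated model frame. The nearest boundary edge runs (-10.50, 0.00)→(-7.42, -7.42); distance from the point to it = 1.37 mm. The point is inside the cross-section, 1.37 mm from the nearest boundary — within the 2.4 mm shell band (4 × 0.6).

shell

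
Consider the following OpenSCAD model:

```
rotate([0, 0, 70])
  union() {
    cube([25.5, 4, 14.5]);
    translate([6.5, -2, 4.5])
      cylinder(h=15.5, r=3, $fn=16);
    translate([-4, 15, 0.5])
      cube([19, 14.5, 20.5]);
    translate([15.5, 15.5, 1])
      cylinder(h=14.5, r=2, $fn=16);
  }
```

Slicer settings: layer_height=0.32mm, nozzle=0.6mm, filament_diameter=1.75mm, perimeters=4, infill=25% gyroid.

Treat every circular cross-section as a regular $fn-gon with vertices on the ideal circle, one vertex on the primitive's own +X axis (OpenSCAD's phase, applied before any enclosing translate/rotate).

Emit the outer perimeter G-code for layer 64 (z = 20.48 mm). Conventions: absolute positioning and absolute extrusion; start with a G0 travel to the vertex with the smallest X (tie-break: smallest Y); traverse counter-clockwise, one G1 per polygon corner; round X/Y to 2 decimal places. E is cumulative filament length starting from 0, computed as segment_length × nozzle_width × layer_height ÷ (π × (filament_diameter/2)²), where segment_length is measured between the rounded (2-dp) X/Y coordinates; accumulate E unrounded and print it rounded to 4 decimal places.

At z = 20.48 mm: the cube is not intersected at this z (z outside [0, 14.5]); the cylinder at (6.5, -2) does not reach this height (z outside [4.5, 20]); the 19×14.5 cube at (-4, 15) contributes its full rectangle; the cylinder at (15.5, 15.5) is not intersected at this z (z outside [1, 15.5]); Merging all regions: only the 19×14.5 cube at (-4, 15) is present, so the union is just that shape — 1 connected region; (whole slice rotated 70° about Z — lengths, areas and connectivity unchanged). The outline is a single polygon with 4 vertices. Extrusion per mm of travel: 0.6 × 0.32 / (π × 0.875²) = 0.079824. Accumulating E over each segment gives final E = 5.3479.

G0 X-29.09 Y6.33 Z20.48
G1 X-15.46 Y1.37 E1.1578
G1 X-8.97 Y19.23 E2.6747
G1 X-22.59 Y24.18 E3.8315
G1 X-29.09 Y6.33 E5.3479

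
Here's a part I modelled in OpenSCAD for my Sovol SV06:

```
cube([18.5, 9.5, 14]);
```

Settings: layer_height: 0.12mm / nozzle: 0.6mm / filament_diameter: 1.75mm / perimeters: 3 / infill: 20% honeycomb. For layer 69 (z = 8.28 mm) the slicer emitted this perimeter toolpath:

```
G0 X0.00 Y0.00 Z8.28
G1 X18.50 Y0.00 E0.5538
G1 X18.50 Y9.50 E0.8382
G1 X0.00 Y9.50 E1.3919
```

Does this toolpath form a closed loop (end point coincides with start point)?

no

Start point (G0): (0.00, 0.00). End point (last G1): the path does not return to the start — open.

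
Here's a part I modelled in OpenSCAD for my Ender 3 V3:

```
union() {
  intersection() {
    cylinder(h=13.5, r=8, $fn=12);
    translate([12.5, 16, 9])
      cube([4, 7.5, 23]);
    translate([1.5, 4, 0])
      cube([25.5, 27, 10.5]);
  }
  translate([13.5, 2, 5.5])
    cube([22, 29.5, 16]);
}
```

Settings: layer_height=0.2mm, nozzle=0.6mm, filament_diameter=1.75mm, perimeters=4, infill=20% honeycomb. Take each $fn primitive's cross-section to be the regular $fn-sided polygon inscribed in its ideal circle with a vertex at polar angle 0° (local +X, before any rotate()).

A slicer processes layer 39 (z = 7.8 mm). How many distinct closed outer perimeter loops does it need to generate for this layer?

1

At z = 7.8 mm: the cylinder: section is a regular 12-gon, circumradius r=8; the cube at (12.5, 16) is not intersected at this z (z outside [9, 32]); the cube at (1.5, 4) is present — its section is the full 25.5×27 rectangle; Taking the intersection: at least one operand is absent at this height, so nothing remains; the 22×29.5 cube at (13.5, 2) contributes its full rectangle; Merging all regions: only the 22×29.5 cube at (13.5, 2) is present, so the union is just that shape — 1 connected region. The result has 1 disconnected region.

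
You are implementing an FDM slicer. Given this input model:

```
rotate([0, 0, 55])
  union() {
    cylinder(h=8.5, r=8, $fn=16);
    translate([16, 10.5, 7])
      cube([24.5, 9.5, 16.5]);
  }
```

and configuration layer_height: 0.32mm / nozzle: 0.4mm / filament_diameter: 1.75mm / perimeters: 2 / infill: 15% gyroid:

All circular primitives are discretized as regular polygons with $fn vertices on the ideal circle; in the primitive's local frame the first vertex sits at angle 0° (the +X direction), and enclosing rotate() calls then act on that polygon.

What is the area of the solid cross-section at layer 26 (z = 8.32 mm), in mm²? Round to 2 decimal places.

428.68 mm²

At z = 8.32 mm: the r=8 cylinder gives a regular 16-gon of circumradius 8 (constant along its height) (area = (16/2)·8.000²·sin(360°/16) = 195.93 mm²); the cube at (16, 10.5) (footprint 24.5×9.5) is included at this height (area 232.75 mm²); Taking the union: the 2 present regions are separate (no shared area or edge), so areas and boundary lengths simply add and each stays a separate island — area = 428.68 mm²; (rotated 55° about Z; rotation is an isometry so areas/perimeters/island counts are preserved). Overall, the cross-section has 2 separate islands. Net area = 428.68 mm².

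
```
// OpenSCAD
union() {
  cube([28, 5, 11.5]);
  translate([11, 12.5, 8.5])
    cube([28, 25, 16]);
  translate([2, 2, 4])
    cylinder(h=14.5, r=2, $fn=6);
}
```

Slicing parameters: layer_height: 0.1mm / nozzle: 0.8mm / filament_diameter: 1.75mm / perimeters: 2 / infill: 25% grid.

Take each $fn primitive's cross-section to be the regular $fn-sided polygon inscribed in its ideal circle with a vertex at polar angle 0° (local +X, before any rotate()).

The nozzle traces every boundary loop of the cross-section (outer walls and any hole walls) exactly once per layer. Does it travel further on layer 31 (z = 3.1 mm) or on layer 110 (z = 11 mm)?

layer 110 (z = 11 mm)

Layer 31 (z = 3.1): the cube is present — its section is the full 28×5 rectangle (perimeter 66.00 mm); the cube at (11, 12.5) does not reach this height (z outside [8.5, 24.5]); the cylinder at (2, 2) is absent (z outside [4, 18.5]); Combining (union): only the 28×5 cube is present, so the union is just that shape — boundary = 66.00 mm. So its perimeter = 66.00 mm. Layer 110 (z = 11): the cube (footprint 28×5) is included at this height (perimeter 66.00 mm); the 28×25 cube at (11, 12.5) contributes its full rectangle (perimeter 106.00 mm); the r=2 cylinder at (2, 2) contributes a regular 6-gon of circumradius 2 (perimeter = 2·6·2.000·sin(180°/6) = 12.00 mm); Merging all regions: the regions partially overlap (shared area 10.39 mm²), so the edge portions inside another operand are dropped and the merged outline is re-measured after clipping — boundary = 172.00 mm. So its perimeter = 172.00 mm. Layer 110 is larger (172.00 vs 66.00 mm).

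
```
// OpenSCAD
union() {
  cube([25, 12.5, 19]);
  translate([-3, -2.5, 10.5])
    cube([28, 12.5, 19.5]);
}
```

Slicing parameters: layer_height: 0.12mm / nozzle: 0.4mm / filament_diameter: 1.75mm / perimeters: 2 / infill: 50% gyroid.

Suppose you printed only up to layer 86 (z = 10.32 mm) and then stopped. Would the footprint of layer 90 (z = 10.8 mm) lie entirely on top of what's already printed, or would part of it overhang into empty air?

Compare the two slices. At z = 10.32: the cube (footprint 25×12.5) is included at this height (area 312.50 mm²); the cube at (-3, -2.5) does not reach this height (z outside [10.5, 30]); Taking the union: only the 25×12.5 cube is present, so the union is just that shape — area = 312.50 mm². At z = 10.8: the cube (footprint 25×12.5) is included at this height (area 312.50 mm²); the cube at (-3, -2.5) (footprint 28×12.5) is included at this height (area 350.00 mm²); Taking the union: the regions partially overlap — summed areas 662.50 mm² minus the doubly-counted overlap 250.00 mm² gives 412.50 mm² — area = 412.50 mm². Checking containment: at z = 10.8 the cross-section extends beyond the z = 10.32 cross-section by about 100.00 mm².

part overhangs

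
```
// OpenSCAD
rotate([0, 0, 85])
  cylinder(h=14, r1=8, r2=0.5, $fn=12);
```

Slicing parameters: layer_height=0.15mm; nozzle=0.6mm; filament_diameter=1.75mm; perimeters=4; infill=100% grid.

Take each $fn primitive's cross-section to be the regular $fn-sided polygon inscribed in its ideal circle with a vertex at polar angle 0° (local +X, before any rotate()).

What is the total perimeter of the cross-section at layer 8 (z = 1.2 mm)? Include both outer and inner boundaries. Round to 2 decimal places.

45.70 mm

At z = 1.2 mm: the cone contributes a regular 12-gon of circumradius 7.357 (interpolated between r1=8 and r2=0.5 at t=0.086) (perimeter = 2·12·7.357·sin(180°/12) = 45.70 mm); (rotated 85° about Z; rotation is an isometry so areas/perimeters/island counts are preserved). Overall, the cross-section is a single solid region. Total boundary length (outer) = 45.70 mm.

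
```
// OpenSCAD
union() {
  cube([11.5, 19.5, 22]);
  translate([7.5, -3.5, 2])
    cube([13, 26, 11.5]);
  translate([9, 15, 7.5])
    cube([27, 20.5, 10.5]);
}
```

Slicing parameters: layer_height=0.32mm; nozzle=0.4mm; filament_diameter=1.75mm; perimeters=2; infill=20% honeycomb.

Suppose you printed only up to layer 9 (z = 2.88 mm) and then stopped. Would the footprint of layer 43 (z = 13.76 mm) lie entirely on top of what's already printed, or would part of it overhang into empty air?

Compare the two slices. At z = 2.88: the 11.5×19.5 cube contributes its full rectangle (area 224.25 mm²); the cube at (7.5, -3.5) (footprint 13×26) is included at this height (area 338.00 mm²); the cube at (9, 15) is not intersected at this z (z outside [7.5, 18]); Merging all regions: the regions partially overlap — summed areas 562.25 mm² minus the doubly-counted overlap 78.00 mm² gives 484.25 mm² — area = 484.25 mm². At z = 13.76: the cube is present — its section is the full 11.5×19.5 rectangle (area 224.25 mm²); the cube at (7.5, -3.5) is absent (z outside [2, 13.5]); the cube at (9, 15) is present — its section is the full 27×20.5 rectangle (area 553.50 mm²); Merging all regions: the regions partially overlap — summed areas 777.75 mm² minus the doubly-counted overlap 11.25 mm² gives 766.50 mm² — area = 766.50 mm². Checking containment: at z = 13.76 the cross-section extends beyond the z = 2.88 cross-section by about 467.25 mm².

part overhangs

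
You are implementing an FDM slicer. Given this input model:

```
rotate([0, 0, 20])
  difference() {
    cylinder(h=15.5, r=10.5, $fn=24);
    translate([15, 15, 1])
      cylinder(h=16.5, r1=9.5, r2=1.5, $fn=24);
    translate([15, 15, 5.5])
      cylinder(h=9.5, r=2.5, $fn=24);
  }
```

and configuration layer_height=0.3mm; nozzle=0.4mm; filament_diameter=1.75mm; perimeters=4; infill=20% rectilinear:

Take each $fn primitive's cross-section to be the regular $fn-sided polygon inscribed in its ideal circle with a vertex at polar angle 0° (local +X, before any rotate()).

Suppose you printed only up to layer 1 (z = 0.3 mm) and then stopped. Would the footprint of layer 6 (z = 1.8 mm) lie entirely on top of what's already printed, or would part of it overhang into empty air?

Compare the two slices. At z = 0.3: the cylinder: section is a regular 24-gon, circumradius r=10.5 (area = (24/2)·10.500²·sin(360°/24) = 342.42 mm²); the cone at (15, 15) does not reach this height (z outside [1, 17.5]); the cylinder at (15, 15) is absent (z outside [5.5, 15]); Subtracting the remaining from the first: none of the subtracted shapes is present at this height, so the r=10.5 cylinder is unchanged — area = 342.42 mm²; (whole slice rotated 20° about Z — lengths, areas and connectivity unchanged). At z = 1.8: the r=10.5 cylinder contributes a regular 24-gon of circumradius 10.5 (area = (24/2)·10.500²·sin(360°/24) = 342.42 mm²); the cone at (15, 15) contributes a regular 24-gon of circumradius 9.112 (interpolated between r1=9.5 and r2=1.5 at t=0.048) (area = (24/2)·9.112²·sin(360°/24) = 257.88 mm²); the cylinder at (15, 15) is not intersected at this z (z outside [5.5, 15]); Subtracting the remaining from the first: starting from the r=10.5 cylinder (342.42 mm²), the cone at (15, 15) misses the remaining region (no effect) — area = 342.42 mm²; (rotated 20° about Z; rotation is an isometry so areas/perimeters/island counts are preserved). Checking containment: the cross-section at z = 1.8 is a subset of the cross-section at z = 0.3.

entirely on top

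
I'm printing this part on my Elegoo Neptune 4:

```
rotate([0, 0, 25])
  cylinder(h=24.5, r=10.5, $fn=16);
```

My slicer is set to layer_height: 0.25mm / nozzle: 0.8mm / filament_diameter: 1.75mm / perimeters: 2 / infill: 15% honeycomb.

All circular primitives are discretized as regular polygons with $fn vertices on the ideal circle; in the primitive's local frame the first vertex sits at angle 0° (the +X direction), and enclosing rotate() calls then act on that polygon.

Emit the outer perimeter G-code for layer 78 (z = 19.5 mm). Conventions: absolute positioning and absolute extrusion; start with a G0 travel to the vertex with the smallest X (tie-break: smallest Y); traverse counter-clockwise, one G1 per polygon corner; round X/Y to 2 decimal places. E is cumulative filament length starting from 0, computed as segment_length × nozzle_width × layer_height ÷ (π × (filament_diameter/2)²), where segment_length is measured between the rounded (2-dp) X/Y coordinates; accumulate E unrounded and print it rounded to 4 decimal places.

G0 X-10.49 Y-0.46 Z19.50
G1 X-9.52 Y-4.44 E0.3406
G1 X-7.09 Y-7.74 E0.6814
G1 X-3.59 Y-9.87 E1.0221
G1 X0.46 Y-10.49 E1.3628
G1 X4.44 Y-9.52 E1.7034
G1 X7.74 Y-7.09 E2.0441
G1 X9.87 Y-3.59 E2.3848
G1 X10.49 Y0.46 E2.7255
G1 X9.52 Y4.44 E3.0661
G1 X7.09 Y7.74 E3.4069
G1 X3.59 Y9.87 E3.7476
G1 X-0.46 Y10.49 E4.0883
G1 X-4.44 Y9.52 E4.4289
G1 X-7.74 Y7.09 E4.7696
G1 X-9.87 Y3.59 E5.1103
G1 X-10.49 Y-0.46 E5.4510

At z = 19.5 mm: the r=10.5 cylinder gives a regular 16-gon of circumradius 10.5 (constant along its height); (whole slice rotated 25° about Z — lengths, areas and connectivity unchanged). The outline is a single polygon with 16 vertices. Extrusion per mm of travel: 0.8 × 0.25 / (π × 0.875²) = 0.083150. Accumulating E over each segment gives final E = 5.4510.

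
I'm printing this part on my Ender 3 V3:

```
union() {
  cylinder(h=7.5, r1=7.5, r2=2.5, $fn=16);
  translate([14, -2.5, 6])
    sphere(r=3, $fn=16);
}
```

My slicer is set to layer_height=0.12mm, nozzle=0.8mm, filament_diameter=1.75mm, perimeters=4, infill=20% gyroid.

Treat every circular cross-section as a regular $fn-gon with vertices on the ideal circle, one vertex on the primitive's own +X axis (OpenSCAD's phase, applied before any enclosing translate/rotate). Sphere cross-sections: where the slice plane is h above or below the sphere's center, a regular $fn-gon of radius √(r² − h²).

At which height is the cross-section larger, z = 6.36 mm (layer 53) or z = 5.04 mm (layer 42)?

layer 42 (z = 5.04 mm)

Layer 53 (z = 6.36): the cone (r1=7.5→r2=2.5) has section circumradius 3.260 here — a regular 16-gon (area = (16/2)·3.260²·sin(360°/16) = 32.54 mm²); the r=3 sphere at (14, -2.5) slices to a regular 16-gon of circumradius 2.978 (√(r²−h²) with h=0.36 from center) (area = (16/2)·2.978²·sin(360°/16) = 27.16 mm²); Taking the union: the 2 present regions are separate (no shared area or edge), so areas and boundary lengths simply add and each stays a separate island — area = 59.69 mm². So its area = 59.69 mm². Layer 42 (z = 5.04): the cone: at t=0.672 of its height the radius interpolates to r₁+(r₂−r₁)t = 4.140, giving a regular 16-gon of that circumradius (area = (16/2)·4.140²·sin(360°/16) = 52.47 mm²); the r=3 sphere at (14, -2.5) contributes a regular 16-gon of circumradius √(3²−0.96²) = 2.842 (area = (16/2)·2.842²·sin(360°/16) = 24.73 mm²); Taking the union: the 2 present regions are separate (no shared area or edge), so areas and boundary lengths simply add and each stays a separate island — area = 77.20 mm². So its area = 77.20 mm². Layer 42 is larger (77.20 vs 59.69 mm²).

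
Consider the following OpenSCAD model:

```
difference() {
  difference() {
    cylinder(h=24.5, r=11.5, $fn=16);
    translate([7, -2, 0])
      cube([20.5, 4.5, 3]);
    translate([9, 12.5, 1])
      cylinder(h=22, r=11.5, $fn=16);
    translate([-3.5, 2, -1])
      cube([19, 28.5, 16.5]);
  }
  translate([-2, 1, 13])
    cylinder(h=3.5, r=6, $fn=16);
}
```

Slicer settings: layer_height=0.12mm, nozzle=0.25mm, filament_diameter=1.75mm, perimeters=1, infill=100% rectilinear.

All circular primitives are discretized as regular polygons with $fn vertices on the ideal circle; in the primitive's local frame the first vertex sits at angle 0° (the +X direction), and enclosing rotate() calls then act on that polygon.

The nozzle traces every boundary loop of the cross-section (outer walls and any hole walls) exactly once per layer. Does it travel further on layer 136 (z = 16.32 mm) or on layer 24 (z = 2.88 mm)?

layer 136 (z = 16.32 mm)

Layer 136 (z = 16.32): the r=11.5 cylinder contributes a regular 16-gon of circumradius 11.5 (perimeter = 2·16·11.500·sin(180°/16) = 71.79 mm); the cube at (7, -2) does not reach this height (z outside [0, 3]); the r=11.5 cylinder at (9, 12.5) gives a regular 16-gon of circumradius 11.5 (constant along its height) (perimeter = 2·16·11.500·sin(180°/16) = 71.79 mm); the cube at (-3.5, 2) is not intersected at this z (z outside [-1, 15.5]); Taking the first minus the rest: starting from the r=11.5 cylinder, the r=11.5 cylinder at (9, 12.5) partially overlaps it — only the 84.13 mm² overlap (of its 404.88 mm²) is removed, clipping the outline — boundary = 71.79 mm; the r=6 cylinder at (-2, 1) gives a regular 16-gon of circumradius 6 (constant along its height) (perimeter = 2·16·6.000·sin(180°/16) = 37.46 mm); Taking the first minus the rest: starting from that combined region, the r=6 cylinder at (-2, 1) partially overlaps it — only the 104.50 mm² overlap (of its 110.21 mm²) is removed, clipping the outline — boundary = 96.42 mm. So its perimeter = 96.42 mm. Layer 24 (z = 2.88): the r=11.5 cylinder gives a regular 16-gon of circumradius 11.5 (constant along its height) (perimeter = 2·16·11.500·sin(180°/16) = 71.79 mm); the 20.5×4.5 cube at (7, -2) contributes its full rectangle (perimeter 50.00 mm); the r=11.5 cylinder at (9, 12.5) contributes a regular 16-gon of circumradius 11.5 (perimeter = 2·16·11.500·sin(180°/16) = 71.79 mm); the 19×28.5 cube at (-3.5, 2) contributes its full rectangle (perimeter 95.00 mm); Taking the first minus the rest: starting from the r=11.5 cylinder, the 20.5×4.5 cube at (7, -2) partially overlaps it — only the 19.23 mm² overlap (of its 92.25 mm²) is removed, clipping the outline; the r=11.5 cylinder at (9, 12.5) partially overlaps it — only the 78.80 mm² overlap (of its 404.88 mm²) is removed, clipping the outline; the 19×28.5 cube at (-3.5, 2) partially overlaps it — only the 30.71 mm² overlap (of its 541.50 mm²) is removed, clipping the outline — boundary = 75.13 mm; the cylinder at (-2, 1) is absent (z outside [13, 16.5]); After the difference (first − rest): none of the subtracted shapes is present at this height, so that combined region is unchanged — boundary = 75.13 mm. So its perimeter = 75.13 mm. Layer 136 is larger (96.42 vs 75.13 mm).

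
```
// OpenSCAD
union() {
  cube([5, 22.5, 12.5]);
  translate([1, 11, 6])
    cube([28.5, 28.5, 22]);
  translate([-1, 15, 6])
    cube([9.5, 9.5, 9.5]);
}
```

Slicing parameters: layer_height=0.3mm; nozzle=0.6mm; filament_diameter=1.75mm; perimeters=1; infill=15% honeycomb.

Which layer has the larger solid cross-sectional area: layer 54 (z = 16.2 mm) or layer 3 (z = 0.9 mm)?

layer 54 (z = 16.2 mm)

Layer 54 (z = 16.2): the cube is absent (z outside [0, 12.5]); the cube at (1, 11) is present — its section is the full 28.5×28.5 rectangle (area 812.25 mm²); the cube at (-1, 15) does not reach this height (z outside [6, 15.5]); Merging all regions: only the 28.5×28.5 cube at (1, 11) is present, so the union is just that shape — area = 812.25 mm². So its area = 812.25 mm². Layer 3 (z = 0.9): the cube is present — its section is the full 5×22.5 rectangle (area 112.50 mm²); the cube at (1, 11) is absent (z outside [6, 28]); the cube at (-1, 15) is absent (z outside [6, 15.5]); Combining (union): only the 5×22.5 cube is present, so the union is just that shape — area = 112.50 mm². So its area = 112.50 mm². Layer 54 is larger (812.25 vs 112.50 mm²).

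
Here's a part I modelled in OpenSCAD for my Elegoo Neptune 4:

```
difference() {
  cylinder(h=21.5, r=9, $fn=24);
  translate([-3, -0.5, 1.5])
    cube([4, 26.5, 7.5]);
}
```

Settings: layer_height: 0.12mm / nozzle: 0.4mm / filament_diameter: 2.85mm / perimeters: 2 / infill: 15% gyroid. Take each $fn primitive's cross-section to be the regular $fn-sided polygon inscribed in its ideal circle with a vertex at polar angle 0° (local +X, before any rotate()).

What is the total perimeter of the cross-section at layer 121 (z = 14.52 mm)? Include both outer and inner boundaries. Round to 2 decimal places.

56.39 mm

At z = 14.52 mm: the r=9 cylinder gives a regular 24-gon of circumradius 9 (constant along its height) (perimeter = 2·24·9.000·sin(180°/24) = 56.39 mm); the cube at (-3, -0.5) is not intersected at this z (z outside [1.5, 9]); Subtracting the remaining from the first: none of the subtracted shapes is present at this height, so the r=9 cylinder is unchanged — boundary = 56.39 mm. Overall, the cross-section is a single solid region. Total boundary length (outer) = 56.39 mm.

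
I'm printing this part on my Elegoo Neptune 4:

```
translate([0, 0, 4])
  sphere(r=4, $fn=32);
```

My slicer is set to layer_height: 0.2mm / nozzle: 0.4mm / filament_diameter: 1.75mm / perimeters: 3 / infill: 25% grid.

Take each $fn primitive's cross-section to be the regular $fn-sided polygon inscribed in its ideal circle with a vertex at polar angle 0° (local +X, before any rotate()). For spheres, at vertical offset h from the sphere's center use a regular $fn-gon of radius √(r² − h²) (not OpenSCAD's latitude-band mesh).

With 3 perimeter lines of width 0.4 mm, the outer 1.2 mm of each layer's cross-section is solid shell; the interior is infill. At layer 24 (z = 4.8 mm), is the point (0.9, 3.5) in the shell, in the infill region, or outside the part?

At z = 4.8 mm: the r=4 sphere slices to a regular 32-gon of circumradius 3.919 (√(r²−h²) with h=0.8 from center). Overall, the cross-section is a single solid region. The nearest boundary edge runs (1.50, 3.62)→(0.76, 3.84); distance from the point to it = 0.29 mm. The point is inside the cross-section, 0.29 mm from the nearest boundary — within the 1.2 mm shell band (3 × 0.4).

shell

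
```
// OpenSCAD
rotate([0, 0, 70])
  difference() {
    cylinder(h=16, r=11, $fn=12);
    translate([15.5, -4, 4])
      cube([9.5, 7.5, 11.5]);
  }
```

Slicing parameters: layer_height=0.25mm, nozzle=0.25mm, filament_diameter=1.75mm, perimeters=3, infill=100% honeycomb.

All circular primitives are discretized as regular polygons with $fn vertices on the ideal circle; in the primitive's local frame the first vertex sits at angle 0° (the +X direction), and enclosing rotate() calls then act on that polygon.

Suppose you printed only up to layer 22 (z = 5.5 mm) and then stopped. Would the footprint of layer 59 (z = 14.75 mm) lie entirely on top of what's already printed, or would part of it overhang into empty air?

entirely on top

Compare the two slices. At z = 5.5: the r=11 cylinder contributes a regular 12-gon of circumradius 11 (area = (12/2)·11.000²·sin(360°/12) = 363.00 mm²); the 9.5×7.5 cube at (15.5, -4) contributes its full rectangle (area 71.25 mm²); After the difference (first − rest): starting from the r=11 cylinder (363.00 mm²), the 9.5×7.5 cube at (15.5, -4) misses the remaining region (no effect) — area = 363.00 mm²; (whole slice rotated 70° about Z — lengths, areas and connectivity unchanged). At z = 14.75: the r=11 cylinder gives a regular 12-gon of circumradius 11 (constant along its height) (area = (12/2)·11.000²·sin(360°/12) = 363.00 mm²); the 9.5×7.5 cube at (15.5, -4) contributes its full rectangle (area 71.25 mm²); After the difference (first − rest): starting from the r=11 cylinder (363.00 mm²), the 9.5×7.5 cube at (15.5, -4) misses the remaining region (no effect) — area = 363.00 mm²; (rotated 70° about Z; rotation is an isometry so areas/perimeters/island counts are preserved). Checking containment: the cross-section at z = 14.75 is a subset of the cross-section at z = 5.5.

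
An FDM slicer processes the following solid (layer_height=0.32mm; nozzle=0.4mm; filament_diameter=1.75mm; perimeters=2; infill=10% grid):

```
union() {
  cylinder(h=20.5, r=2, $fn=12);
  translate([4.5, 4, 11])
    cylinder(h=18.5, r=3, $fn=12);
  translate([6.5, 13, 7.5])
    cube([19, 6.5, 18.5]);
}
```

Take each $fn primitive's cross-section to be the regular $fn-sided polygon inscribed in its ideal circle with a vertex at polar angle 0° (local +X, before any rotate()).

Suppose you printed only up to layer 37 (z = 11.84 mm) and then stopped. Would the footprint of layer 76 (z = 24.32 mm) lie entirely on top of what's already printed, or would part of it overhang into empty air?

entirely on top

Compare the two slices. At z = 11.84: the cylinder: section is a regular 12-gon, circumradius r=2 (area = (12/2)·2.000²·sin(360°/12) = 12.00 mm²); the cylinder at (4.5, 4): section is a regular 12-gon, circumradius r=3 (area = (12/2)·3.000²·sin(360°/12) = 27.00 mm²); the cube at (6.5, 13) (footprint 19×6.5) is included at this height (area 123.50 mm²); Merging all regions: the 3 present regions are separate (no shared area or edge), so areas and boundary lengths simply add and each stays a separate island — area = 162.50 mm². At z = 24.32: the cylinder does not reach this height (z outside [0, 20.5]); the r=3 cylinder at (4.5, 4) gives a regular 12-gon of circumradius 3 (constant along its height) (area = (12/2)·3.000²·sin(360°/12) = 27.00 mm²); the 19×6.5 cube at (6.5, 13) contributes its full rectangle (area 123.50 mm²); Merging all regions: the 2 present regions are separate (no shared area or edge), so areas and boundary lengths simply add and each stays a separate island — area = 150.50 mm². Checking containment: the cross-section at z = 24.32 is a subset of the cross-section at z = 11.84.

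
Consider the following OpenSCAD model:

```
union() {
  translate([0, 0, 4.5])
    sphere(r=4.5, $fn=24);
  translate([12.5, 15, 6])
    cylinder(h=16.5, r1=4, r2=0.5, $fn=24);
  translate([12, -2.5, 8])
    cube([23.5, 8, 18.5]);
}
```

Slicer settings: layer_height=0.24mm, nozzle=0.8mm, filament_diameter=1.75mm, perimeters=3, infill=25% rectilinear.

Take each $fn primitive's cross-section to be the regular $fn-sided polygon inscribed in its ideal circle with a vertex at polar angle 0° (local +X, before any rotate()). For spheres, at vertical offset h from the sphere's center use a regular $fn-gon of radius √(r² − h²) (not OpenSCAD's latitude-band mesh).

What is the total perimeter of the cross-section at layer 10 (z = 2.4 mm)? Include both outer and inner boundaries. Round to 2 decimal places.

At z = 2.4 mm: the r=4.5 sphere slices to a regular 24-gon of circumradius 3.980 (√(r²−h²) with h=2.1 from center) (perimeter = 2·24·3.980·sin(180°/24) = 24.94 mm); the cone at (12.5, 15) is not intersected at this z (z outside [6, 22.5]); the cube at (12, -2.5) is not intersected at this z (z outside [8, 26.5]); Taking the union: only the r=4.5 sphere is present, so the union is just that shape — boundary = 24.94 mm. Overall, the cross-section is a single solid region. Total boundary length (outer) = 24.94 mm.

24.94 mm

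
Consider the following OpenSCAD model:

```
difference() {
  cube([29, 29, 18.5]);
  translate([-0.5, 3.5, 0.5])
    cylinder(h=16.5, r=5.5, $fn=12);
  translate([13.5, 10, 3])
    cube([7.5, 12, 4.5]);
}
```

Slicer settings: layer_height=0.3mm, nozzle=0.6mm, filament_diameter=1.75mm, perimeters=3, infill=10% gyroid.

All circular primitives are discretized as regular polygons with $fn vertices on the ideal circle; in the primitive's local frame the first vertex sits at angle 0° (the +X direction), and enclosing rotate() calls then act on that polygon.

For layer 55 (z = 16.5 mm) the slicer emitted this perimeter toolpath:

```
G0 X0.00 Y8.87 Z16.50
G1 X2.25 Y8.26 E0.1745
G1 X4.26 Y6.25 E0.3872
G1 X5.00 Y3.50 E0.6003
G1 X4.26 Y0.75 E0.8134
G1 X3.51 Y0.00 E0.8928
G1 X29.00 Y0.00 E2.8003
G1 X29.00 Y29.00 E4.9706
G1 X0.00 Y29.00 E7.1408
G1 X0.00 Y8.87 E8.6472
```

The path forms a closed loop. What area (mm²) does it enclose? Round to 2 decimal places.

805.39 mm²

Apply the shoelace formula to the sequence of (X, Y) vertices; enclosed area = 805.39 mm².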